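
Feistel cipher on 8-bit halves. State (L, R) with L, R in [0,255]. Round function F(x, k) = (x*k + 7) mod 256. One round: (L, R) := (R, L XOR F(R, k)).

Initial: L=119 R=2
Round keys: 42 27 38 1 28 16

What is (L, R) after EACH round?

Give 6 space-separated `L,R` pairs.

Answer: 2,44 44,169 169,49 49,145 145,210 210,182

Derivation:
Round 1 (k=42): L=2 R=44
Round 2 (k=27): L=44 R=169
Round 3 (k=38): L=169 R=49
Round 4 (k=1): L=49 R=145
Round 5 (k=28): L=145 R=210
Round 6 (k=16): L=210 R=182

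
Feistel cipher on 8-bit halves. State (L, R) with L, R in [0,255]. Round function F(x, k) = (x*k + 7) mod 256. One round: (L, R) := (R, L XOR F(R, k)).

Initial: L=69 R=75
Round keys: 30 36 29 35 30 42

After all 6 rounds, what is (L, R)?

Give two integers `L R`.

Answer: 160 135

Derivation:
Round 1 (k=30): L=75 R=148
Round 2 (k=36): L=148 R=156
Round 3 (k=29): L=156 R=39
Round 4 (k=35): L=39 R=192
Round 5 (k=30): L=192 R=160
Round 6 (k=42): L=160 R=135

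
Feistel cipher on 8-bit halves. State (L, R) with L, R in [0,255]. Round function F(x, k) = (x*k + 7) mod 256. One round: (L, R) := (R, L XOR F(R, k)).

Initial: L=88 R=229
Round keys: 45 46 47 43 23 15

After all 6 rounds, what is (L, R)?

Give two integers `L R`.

Answer: 14 117

Derivation:
Round 1 (k=45): L=229 R=16
Round 2 (k=46): L=16 R=2
Round 3 (k=47): L=2 R=117
Round 4 (k=43): L=117 R=172
Round 5 (k=23): L=172 R=14
Round 6 (k=15): L=14 R=117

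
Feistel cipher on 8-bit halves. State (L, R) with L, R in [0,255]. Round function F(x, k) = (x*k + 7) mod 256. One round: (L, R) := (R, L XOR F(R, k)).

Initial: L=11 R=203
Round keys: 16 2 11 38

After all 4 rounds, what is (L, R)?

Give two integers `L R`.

Round 1 (k=16): L=203 R=188
Round 2 (k=2): L=188 R=180
Round 3 (k=11): L=180 R=127
Round 4 (k=38): L=127 R=85

Answer: 127 85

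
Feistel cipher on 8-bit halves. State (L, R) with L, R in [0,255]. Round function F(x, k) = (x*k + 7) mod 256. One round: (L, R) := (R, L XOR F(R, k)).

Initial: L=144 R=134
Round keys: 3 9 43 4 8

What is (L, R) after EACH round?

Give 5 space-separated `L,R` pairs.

Round 1 (k=3): L=134 R=9
Round 2 (k=9): L=9 R=222
Round 3 (k=43): L=222 R=88
Round 4 (k=4): L=88 R=185
Round 5 (k=8): L=185 R=151

Answer: 134,9 9,222 222,88 88,185 185,151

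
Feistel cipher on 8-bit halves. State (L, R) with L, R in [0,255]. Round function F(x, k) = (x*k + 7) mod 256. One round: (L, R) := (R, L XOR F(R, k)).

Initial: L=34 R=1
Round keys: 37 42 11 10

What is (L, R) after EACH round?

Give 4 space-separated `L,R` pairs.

Answer: 1,14 14,82 82,131 131,119

Derivation:
Round 1 (k=37): L=1 R=14
Round 2 (k=42): L=14 R=82
Round 3 (k=11): L=82 R=131
Round 4 (k=10): L=131 R=119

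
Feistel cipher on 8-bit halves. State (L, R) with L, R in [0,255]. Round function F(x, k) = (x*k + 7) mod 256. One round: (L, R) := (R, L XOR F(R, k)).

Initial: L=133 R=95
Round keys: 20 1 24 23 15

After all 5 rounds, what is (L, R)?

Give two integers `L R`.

Answer: 252 10

Derivation:
Round 1 (k=20): L=95 R=246
Round 2 (k=1): L=246 R=162
Round 3 (k=24): L=162 R=193
Round 4 (k=23): L=193 R=252
Round 5 (k=15): L=252 R=10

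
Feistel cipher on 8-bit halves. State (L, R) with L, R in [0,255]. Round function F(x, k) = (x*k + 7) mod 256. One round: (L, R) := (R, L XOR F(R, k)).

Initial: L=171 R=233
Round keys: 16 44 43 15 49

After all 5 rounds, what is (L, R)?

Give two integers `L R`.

Answer: 180 182

Derivation:
Round 1 (k=16): L=233 R=60
Round 2 (k=44): L=60 R=190
Round 3 (k=43): L=190 R=205
Round 4 (k=15): L=205 R=180
Round 5 (k=49): L=180 R=182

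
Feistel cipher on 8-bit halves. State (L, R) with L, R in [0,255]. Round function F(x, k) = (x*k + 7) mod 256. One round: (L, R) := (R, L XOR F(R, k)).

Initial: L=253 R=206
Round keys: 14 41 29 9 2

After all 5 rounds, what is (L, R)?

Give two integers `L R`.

Round 1 (k=14): L=206 R=182
Round 2 (k=41): L=182 R=227
Round 3 (k=29): L=227 R=8
Round 4 (k=9): L=8 R=172
Round 5 (k=2): L=172 R=87

Answer: 172 87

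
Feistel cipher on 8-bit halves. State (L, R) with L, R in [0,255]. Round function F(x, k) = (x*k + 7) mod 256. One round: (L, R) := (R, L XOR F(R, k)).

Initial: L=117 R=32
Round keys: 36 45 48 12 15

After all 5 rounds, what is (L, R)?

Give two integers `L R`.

Answer: 242 240

Derivation:
Round 1 (k=36): L=32 R=242
Round 2 (k=45): L=242 R=177
Round 3 (k=48): L=177 R=197
Round 4 (k=12): L=197 R=242
Round 5 (k=15): L=242 R=240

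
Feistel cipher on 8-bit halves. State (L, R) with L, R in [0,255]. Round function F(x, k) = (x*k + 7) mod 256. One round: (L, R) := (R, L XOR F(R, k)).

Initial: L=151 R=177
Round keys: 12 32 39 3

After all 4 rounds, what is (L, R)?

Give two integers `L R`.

Answer: 133 160

Derivation:
Round 1 (k=12): L=177 R=196
Round 2 (k=32): L=196 R=54
Round 3 (k=39): L=54 R=133
Round 4 (k=3): L=133 R=160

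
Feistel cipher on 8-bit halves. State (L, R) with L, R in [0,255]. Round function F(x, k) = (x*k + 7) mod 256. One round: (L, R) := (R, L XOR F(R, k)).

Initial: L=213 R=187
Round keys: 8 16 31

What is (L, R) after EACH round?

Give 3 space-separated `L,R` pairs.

Answer: 187,10 10,28 28,97

Derivation:
Round 1 (k=8): L=187 R=10
Round 2 (k=16): L=10 R=28
Round 3 (k=31): L=28 R=97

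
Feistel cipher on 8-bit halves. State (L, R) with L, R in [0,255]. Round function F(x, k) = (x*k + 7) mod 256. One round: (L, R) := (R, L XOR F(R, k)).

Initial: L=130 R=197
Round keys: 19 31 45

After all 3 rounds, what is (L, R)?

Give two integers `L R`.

Answer: 166 17

Derivation:
Round 1 (k=19): L=197 R=36
Round 2 (k=31): L=36 R=166
Round 3 (k=45): L=166 R=17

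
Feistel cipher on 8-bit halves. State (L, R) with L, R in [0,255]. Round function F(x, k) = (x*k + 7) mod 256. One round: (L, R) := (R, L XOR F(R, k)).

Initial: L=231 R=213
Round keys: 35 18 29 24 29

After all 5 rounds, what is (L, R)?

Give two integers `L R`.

Round 1 (k=35): L=213 R=193
Round 2 (k=18): L=193 R=76
Round 3 (k=29): L=76 R=98
Round 4 (k=24): L=98 R=123
Round 5 (k=29): L=123 R=148

Answer: 123 148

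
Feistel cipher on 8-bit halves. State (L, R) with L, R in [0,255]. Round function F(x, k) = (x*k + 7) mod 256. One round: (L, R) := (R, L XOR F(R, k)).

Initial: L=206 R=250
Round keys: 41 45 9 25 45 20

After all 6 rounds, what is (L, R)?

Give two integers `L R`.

Round 1 (k=41): L=250 R=223
Round 2 (k=45): L=223 R=192
Round 3 (k=9): L=192 R=24
Round 4 (k=25): L=24 R=159
Round 5 (k=45): L=159 R=226
Round 6 (k=20): L=226 R=48

Answer: 226 48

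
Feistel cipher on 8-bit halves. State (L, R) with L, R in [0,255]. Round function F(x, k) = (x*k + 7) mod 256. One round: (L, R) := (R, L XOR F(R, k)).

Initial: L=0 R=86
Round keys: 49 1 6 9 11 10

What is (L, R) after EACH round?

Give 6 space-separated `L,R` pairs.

Answer: 86,125 125,210 210,142 142,215 215,202 202,60

Derivation:
Round 1 (k=49): L=86 R=125
Round 2 (k=1): L=125 R=210
Round 3 (k=6): L=210 R=142
Round 4 (k=9): L=142 R=215
Round 5 (k=11): L=215 R=202
Round 6 (k=10): L=202 R=60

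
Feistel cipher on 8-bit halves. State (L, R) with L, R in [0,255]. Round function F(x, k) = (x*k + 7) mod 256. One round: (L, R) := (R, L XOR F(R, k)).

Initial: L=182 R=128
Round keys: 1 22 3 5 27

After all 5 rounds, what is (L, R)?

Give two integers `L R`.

Answer: 239 51

Derivation:
Round 1 (k=1): L=128 R=49
Round 2 (k=22): L=49 R=189
Round 3 (k=3): L=189 R=15
Round 4 (k=5): L=15 R=239
Round 5 (k=27): L=239 R=51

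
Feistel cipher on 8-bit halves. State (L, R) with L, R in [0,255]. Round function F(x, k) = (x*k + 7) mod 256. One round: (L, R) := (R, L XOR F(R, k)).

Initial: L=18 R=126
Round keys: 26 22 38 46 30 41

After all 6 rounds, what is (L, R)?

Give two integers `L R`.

Answer: 231 114

Derivation:
Round 1 (k=26): L=126 R=193
Round 2 (k=22): L=193 R=227
Round 3 (k=38): L=227 R=120
Round 4 (k=46): L=120 R=116
Round 5 (k=30): L=116 R=231
Round 6 (k=41): L=231 R=114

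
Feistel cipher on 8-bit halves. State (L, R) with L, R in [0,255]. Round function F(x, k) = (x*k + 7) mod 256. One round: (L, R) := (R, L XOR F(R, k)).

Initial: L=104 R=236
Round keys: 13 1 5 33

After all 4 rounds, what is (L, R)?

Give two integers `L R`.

Round 1 (k=13): L=236 R=107
Round 2 (k=1): L=107 R=158
Round 3 (k=5): L=158 R=118
Round 4 (k=33): L=118 R=163

Answer: 118 163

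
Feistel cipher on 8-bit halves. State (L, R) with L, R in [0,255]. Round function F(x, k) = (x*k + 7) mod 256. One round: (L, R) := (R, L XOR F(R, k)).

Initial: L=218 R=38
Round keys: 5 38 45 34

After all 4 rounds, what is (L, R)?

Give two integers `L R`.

Round 1 (k=5): L=38 R=31
Round 2 (k=38): L=31 R=135
Round 3 (k=45): L=135 R=221
Round 4 (k=34): L=221 R=230

Answer: 221 230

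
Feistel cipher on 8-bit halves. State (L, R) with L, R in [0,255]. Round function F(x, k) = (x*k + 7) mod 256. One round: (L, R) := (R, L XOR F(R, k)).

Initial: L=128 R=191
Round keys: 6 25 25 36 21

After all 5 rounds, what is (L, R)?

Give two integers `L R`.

Answer: 188 252

Derivation:
Round 1 (k=6): L=191 R=1
Round 2 (k=25): L=1 R=159
Round 3 (k=25): L=159 R=143
Round 4 (k=36): L=143 R=188
Round 5 (k=21): L=188 R=252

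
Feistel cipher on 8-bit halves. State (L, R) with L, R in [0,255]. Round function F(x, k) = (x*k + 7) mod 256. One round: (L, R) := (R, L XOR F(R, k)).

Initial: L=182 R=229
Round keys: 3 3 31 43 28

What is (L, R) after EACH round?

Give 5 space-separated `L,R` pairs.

Answer: 229,0 0,226 226,101 101,28 28,114

Derivation:
Round 1 (k=3): L=229 R=0
Round 2 (k=3): L=0 R=226
Round 3 (k=31): L=226 R=101
Round 4 (k=43): L=101 R=28
Round 5 (k=28): L=28 R=114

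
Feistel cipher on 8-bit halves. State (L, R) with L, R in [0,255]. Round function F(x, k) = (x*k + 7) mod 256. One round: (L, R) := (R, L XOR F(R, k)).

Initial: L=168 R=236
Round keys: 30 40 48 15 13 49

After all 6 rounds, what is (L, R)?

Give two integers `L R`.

Answer: 43 198

Derivation:
Round 1 (k=30): L=236 R=7
Round 2 (k=40): L=7 R=243
Round 3 (k=48): L=243 R=144
Round 4 (k=15): L=144 R=132
Round 5 (k=13): L=132 R=43
Round 6 (k=49): L=43 R=198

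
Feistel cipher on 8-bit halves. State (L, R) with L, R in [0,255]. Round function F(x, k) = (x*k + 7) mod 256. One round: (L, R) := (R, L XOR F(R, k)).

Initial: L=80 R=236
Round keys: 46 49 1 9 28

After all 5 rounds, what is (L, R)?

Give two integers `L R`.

Answer: 207 149

Derivation:
Round 1 (k=46): L=236 R=63
Round 2 (k=49): L=63 R=250
Round 3 (k=1): L=250 R=62
Round 4 (k=9): L=62 R=207
Round 5 (k=28): L=207 R=149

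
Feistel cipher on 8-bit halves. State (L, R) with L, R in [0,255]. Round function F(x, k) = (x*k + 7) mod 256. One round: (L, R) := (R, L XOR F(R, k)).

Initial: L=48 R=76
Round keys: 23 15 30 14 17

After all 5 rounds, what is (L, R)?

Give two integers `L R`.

Round 1 (k=23): L=76 R=235
Round 2 (k=15): L=235 R=128
Round 3 (k=30): L=128 R=236
Round 4 (k=14): L=236 R=111
Round 5 (k=17): L=111 R=138

Answer: 111 138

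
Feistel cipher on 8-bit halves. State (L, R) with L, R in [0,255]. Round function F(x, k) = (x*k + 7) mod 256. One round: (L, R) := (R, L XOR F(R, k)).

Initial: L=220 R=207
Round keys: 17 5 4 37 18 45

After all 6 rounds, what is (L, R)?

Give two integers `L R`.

Answer: 118 67

Derivation:
Round 1 (k=17): L=207 R=26
Round 2 (k=5): L=26 R=70
Round 3 (k=4): L=70 R=5
Round 4 (k=37): L=5 R=134
Round 5 (k=18): L=134 R=118
Round 6 (k=45): L=118 R=67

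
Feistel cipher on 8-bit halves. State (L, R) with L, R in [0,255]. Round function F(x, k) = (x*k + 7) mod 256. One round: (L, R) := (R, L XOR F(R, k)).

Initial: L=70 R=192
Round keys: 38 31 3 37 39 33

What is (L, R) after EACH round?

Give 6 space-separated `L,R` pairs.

Round 1 (k=38): L=192 R=193
Round 2 (k=31): L=193 R=166
Round 3 (k=3): L=166 R=56
Round 4 (k=37): L=56 R=185
Round 5 (k=39): L=185 R=14
Round 6 (k=33): L=14 R=108

Answer: 192,193 193,166 166,56 56,185 185,14 14,108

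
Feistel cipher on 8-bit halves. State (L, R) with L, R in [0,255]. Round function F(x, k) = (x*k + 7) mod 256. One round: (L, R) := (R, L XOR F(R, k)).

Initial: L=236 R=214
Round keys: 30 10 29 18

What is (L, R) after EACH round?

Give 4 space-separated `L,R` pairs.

Round 1 (k=30): L=214 R=247
Round 2 (k=10): L=247 R=123
Round 3 (k=29): L=123 R=1
Round 4 (k=18): L=1 R=98

Answer: 214,247 247,123 123,1 1,98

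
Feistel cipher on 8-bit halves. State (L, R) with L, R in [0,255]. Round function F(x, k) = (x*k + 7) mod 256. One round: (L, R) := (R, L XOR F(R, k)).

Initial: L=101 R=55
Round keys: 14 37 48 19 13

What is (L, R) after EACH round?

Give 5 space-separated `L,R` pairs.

Round 1 (k=14): L=55 R=108
Round 2 (k=37): L=108 R=148
Round 3 (k=48): L=148 R=171
Round 4 (k=19): L=171 R=44
Round 5 (k=13): L=44 R=232

Answer: 55,108 108,148 148,171 171,44 44,232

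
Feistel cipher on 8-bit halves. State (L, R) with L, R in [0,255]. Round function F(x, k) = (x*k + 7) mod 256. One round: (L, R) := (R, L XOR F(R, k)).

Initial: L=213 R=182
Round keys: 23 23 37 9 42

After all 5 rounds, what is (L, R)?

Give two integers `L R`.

Answer: 30 7

Derivation:
Round 1 (k=23): L=182 R=180
Round 2 (k=23): L=180 R=133
Round 3 (k=37): L=133 R=244
Round 4 (k=9): L=244 R=30
Round 5 (k=42): L=30 R=7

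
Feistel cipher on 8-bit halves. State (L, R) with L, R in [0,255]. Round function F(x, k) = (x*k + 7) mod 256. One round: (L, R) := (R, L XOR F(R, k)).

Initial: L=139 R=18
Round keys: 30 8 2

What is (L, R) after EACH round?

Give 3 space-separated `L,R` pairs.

Round 1 (k=30): L=18 R=168
Round 2 (k=8): L=168 R=85
Round 3 (k=2): L=85 R=25

Answer: 18,168 168,85 85,25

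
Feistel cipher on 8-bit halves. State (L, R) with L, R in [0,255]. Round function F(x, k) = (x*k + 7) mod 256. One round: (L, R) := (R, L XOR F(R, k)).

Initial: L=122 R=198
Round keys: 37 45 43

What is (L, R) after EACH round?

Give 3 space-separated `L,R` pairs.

Answer: 198,223 223,252 252,132

Derivation:
Round 1 (k=37): L=198 R=223
Round 2 (k=45): L=223 R=252
Round 3 (k=43): L=252 R=132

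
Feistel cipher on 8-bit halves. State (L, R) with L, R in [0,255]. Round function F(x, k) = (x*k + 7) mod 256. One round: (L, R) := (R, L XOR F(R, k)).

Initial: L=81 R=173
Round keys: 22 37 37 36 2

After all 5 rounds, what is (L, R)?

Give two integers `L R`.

Answer: 77 16

Derivation:
Round 1 (k=22): L=173 R=180
Round 2 (k=37): L=180 R=166
Round 3 (k=37): L=166 R=177
Round 4 (k=36): L=177 R=77
Round 5 (k=2): L=77 R=16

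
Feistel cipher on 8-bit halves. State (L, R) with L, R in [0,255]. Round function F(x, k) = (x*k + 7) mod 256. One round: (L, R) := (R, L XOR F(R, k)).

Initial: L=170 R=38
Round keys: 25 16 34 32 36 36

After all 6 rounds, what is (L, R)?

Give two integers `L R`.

Answer: 193 189

Derivation:
Round 1 (k=25): L=38 R=23
Round 2 (k=16): L=23 R=81
Round 3 (k=34): L=81 R=222
Round 4 (k=32): L=222 R=150
Round 5 (k=36): L=150 R=193
Round 6 (k=36): L=193 R=189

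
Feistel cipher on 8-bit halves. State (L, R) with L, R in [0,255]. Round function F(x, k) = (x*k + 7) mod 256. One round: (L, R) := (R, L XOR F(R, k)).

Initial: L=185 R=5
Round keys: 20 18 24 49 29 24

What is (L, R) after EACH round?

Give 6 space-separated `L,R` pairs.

Round 1 (k=20): L=5 R=210
Round 2 (k=18): L=210 R=206
Round 3 (k=24): L=206 R=133
Round 4 (k=49): L=133 R=178
Round 5 (k=29): L=178 R=180
Round 6 (k=24): L=180 R=85

Answer: 5,210 210,206 206,133 133,178 178,180 180,85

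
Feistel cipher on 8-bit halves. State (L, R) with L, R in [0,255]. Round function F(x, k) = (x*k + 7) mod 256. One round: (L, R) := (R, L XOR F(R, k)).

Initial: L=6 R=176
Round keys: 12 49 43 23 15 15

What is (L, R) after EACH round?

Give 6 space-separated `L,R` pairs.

Round 1 (k=12): L=176 R=65
Round 2 (k=49): L=65 R=200
Round 3 (k=43): L=200 R=222
Round 4 (k=23): L=222 R=49
Round 5 (k=15): L=49 R=56
Round 6 (k=15): L=56 R=126

Answer: 176,65 65,200 200,222 222,49 49,56 56,126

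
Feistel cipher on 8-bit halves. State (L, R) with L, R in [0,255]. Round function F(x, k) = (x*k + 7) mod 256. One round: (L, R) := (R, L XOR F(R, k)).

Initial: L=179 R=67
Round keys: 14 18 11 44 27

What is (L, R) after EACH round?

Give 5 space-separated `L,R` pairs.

Answer: 67,2 2,104 104,125 125,235 235,173

Derivation:
Round 1 (k=14): L=67 R=2
Round 2 (k=18): L=2 R=104
Round 3 (k=11): L=104 R=125
Round 4 (k=44): L=125 R=235
Round 5 (k=27): L=235 R=173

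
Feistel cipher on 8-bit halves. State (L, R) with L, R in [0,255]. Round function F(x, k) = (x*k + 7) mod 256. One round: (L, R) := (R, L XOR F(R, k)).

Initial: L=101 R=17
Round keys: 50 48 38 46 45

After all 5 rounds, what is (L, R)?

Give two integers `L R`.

Answer: 63 237

Derivation:
Round 1 (k=50): L=17 R=60
Round 2 (k=48): L=60 R=86
Round 3 (k=38): L=86 R=247
Round 4 (k=46): L=247 R=63
Round 5 (k=45): L=63 R=237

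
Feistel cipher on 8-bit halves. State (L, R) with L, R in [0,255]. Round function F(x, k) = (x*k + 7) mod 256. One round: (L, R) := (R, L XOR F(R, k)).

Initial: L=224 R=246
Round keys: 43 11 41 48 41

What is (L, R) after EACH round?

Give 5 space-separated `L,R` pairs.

Answer: 246,185 185,12 12,74 74,235 235,224

Derivation:
Round 1 (k=43): L=246 R=185
Round 2 (k=11): L=185 R=12
Round 3 (k=41): L=12 R=74
Round 4 (k=48): L=74 R=235
Round 5 (k=41): L=235 R=224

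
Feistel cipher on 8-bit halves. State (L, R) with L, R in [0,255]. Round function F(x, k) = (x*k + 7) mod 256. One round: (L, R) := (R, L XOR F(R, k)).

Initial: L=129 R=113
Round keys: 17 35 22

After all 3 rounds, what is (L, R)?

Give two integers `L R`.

Round 1 (k=17): L=113 R=9
Round 2 (k=35): L=9 R=51
Round 3 (k=22): L=51 R=96

Answer: 51 96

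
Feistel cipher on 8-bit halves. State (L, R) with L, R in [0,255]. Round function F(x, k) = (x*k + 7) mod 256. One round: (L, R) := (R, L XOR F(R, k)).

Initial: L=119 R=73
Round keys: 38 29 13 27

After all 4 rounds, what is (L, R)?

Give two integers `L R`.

Round 1 (k=38): L=73 R=170
Round 2 (k=29): L=170 R=0
Round 3 (k=13): L=0 R=173
Round 4 (k=27): L=173 R=70

Answer: 173 70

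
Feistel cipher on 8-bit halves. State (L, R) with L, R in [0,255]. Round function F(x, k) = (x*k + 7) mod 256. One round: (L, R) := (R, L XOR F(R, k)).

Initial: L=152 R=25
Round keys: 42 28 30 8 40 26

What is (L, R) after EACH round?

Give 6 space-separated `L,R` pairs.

Round 1 (k=42): L=25 R=185
Round 2 (k=28): L=185 R=90
Round 3 (k=30): L=90 R=42
Round 4 (k=8): L=42 R=13
Round 5 (k=40): L=13 R=37
Round 6 (k=26): L=37 R=196

Answer: 25,185 185,90 90,42 42,13 13,37 37,196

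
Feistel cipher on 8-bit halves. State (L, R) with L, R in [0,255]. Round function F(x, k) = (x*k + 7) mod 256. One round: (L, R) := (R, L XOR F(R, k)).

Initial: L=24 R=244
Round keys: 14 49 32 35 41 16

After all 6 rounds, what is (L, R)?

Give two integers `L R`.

Answer: 124 170

Derivation:
Round 1 (k=14): L=244 R=71
Round 2 (k=49): L=71 R=106
Round 3 (k=32): L=106 R=0
Round 4 (k=35): L=0 R=109
Round 5 (k=41): L=109 R=124
Round 6 (k=16): L=124 R=170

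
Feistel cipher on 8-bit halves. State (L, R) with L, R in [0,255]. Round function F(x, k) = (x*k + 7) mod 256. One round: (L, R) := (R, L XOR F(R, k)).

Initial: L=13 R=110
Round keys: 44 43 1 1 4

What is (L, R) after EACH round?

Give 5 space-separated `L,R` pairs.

Round 1 (k=44): L=110 R=226
Round 2 (k=43): L=226 R=147
Round 3 (k=1): L=147 R=120
Round 4 (k=1): L=120 R=236
Round 5 (k=4): L=236 R=207

Answer: 110,226 226,147 147,120 120,236 236,207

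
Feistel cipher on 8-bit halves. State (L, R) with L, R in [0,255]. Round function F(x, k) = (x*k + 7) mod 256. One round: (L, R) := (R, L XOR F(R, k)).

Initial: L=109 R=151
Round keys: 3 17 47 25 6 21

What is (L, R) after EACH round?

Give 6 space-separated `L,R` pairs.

Answer: 151,161 161,47 47,9 9,199 199,184 184,216

Derivation:
Round 1 (k=3): L=151 R=161
Round 2 (k=17): L=161 R=47
Round 3 (k=47): L=47 R=9
Round 4 (k=25): L=9 R=199
Round 5 (k=6): L=199 R=184
Round 6 (k=21): L=184 R=216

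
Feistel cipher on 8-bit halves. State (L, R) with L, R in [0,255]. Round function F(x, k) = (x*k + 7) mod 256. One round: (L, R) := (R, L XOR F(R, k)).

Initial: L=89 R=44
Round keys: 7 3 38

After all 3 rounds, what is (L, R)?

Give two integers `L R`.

Answer: 1 79

Derivation:
Round 1 (k=7): L=44 R=98
Round 2 (k=3): L=98 R=1
Round 3 (k=38): L=1 R=79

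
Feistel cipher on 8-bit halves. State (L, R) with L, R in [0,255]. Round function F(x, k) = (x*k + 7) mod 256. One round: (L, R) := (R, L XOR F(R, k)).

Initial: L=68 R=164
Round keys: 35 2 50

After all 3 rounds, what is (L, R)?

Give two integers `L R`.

Answer: 209 238

Derivation:
Round 1 (k=35): L=164 R=55
Round 2 (k=2): L=55 R=209
Round 3 (k=50): L=209 R=238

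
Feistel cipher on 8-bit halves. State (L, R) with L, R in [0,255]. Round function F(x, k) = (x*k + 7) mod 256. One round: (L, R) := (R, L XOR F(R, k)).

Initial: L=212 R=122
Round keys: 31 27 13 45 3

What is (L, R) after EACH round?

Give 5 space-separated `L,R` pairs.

Round 1 (k=31): L=122 R=25
Round 2 (k=27): L=25 R=208
Round 3 (k=13): L=208 R=142
Round 4 (k=45): L=142 R=45
Round 5 (k=3): L=45 R=0

Answer: 122,25 25,208 208,142 142,45 45,0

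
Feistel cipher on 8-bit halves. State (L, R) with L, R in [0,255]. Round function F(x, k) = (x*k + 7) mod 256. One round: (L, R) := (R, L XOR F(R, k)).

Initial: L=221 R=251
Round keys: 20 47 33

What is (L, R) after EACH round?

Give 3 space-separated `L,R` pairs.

Answer: 251,126 126,210 210,103

Derivation:
Round 1 (k=20): L=251 R=126
Round 2 (k=47): L=126 R=210
Round 3 (k=33): L=210 R=103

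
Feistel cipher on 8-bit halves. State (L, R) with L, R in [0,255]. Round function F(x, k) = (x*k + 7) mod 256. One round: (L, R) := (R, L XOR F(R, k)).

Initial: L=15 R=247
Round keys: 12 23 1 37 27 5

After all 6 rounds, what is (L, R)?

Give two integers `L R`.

Round 1 (k=12): L=247 R=148
Round 2 (k=23): L=148 R=164
Round 3 (k=1): L=164 R=63
Round 4 (k=37): L=63 R=134
Round 5 (k=27): L=134 R=22
Round 6 (k=5): L=22 R=243

Answer: 22 243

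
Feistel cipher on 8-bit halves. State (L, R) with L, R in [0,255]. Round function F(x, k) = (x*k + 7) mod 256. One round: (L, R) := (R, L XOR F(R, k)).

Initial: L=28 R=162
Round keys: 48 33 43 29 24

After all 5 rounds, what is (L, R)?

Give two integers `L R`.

Round 1 (k=48): L=162 R=123
Round 2 (k=33): L=123 R=64
Round 3 (k=43): L=64 R=188
Round 4 (k=29): L=188 R=19
Round 5 (k=24): L=19 R=115

Answer: 19 115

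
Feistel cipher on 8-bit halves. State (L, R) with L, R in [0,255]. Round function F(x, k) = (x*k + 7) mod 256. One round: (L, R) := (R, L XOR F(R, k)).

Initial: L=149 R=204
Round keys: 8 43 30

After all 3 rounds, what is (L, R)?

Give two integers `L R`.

Answer: 97 151

Derivation:
Round 1 (k=8): L=204 R=242
Round 2 (k=43): L=242 R=97
Round 3 (k=30): L=97 R=151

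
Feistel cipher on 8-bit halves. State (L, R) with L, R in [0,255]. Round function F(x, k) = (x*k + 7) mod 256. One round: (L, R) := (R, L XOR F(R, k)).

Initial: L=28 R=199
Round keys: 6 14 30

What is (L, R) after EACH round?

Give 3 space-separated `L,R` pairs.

Round 1 (k=6): L=199 R=173
Round 2 (k=14): L=173 R=186
Round 3 (k=30): L=186 R=126

Answer: 199,173 173,186 186,126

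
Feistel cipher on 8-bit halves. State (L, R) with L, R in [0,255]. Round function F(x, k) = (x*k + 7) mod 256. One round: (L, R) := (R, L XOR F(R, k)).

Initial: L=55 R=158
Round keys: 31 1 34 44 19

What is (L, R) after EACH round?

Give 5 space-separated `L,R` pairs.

Answer: 158,30 30,187 187,195 195,48 48,84

Derivation:
Round 1 (k=31): L=158 R=30
Round 2 (k=1): L=30 R=187
Round 3 (k=34): L=187 R=195
Round 4 (k=44): L=195 R=48
Round 5 (k=19): L=48 R=84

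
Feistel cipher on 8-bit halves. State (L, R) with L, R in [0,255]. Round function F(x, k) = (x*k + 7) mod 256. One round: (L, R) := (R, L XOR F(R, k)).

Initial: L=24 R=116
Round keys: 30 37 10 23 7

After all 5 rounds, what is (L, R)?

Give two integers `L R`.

Answer: 141 150

Derivation:
Round 1 (k=30): L=116 R=135
Round 2 (k=37): L=135 R=254
Round 3 (k=10): L=254 R=116
Round 4 (k=23): L=116 R=141
Round 5 (k=7): L=141 R=150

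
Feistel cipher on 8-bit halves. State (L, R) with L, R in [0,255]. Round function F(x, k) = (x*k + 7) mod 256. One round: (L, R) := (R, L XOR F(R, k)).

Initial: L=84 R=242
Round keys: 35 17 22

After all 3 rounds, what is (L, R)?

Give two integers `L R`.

Round 1 (k=35): L=242 R=73
Round 2 (k=17): L=73 R=18
Round 3 (k=22): L=18 R=218

Answer: 18 218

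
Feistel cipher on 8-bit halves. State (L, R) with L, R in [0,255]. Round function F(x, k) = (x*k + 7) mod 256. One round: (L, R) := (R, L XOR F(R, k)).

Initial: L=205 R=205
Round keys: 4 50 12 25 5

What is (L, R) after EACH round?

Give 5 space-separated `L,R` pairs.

Round 1 (k=4): L=205 R=246
Round 2 (k=50): L=246 R=222
Round 3 (k=12): L=222 R=153
Round 4 (k=25): L=153 R=38
Round 5 (k=5): L=38 R=92

Answer: 205,246 246,222 222,153 153,38 38,92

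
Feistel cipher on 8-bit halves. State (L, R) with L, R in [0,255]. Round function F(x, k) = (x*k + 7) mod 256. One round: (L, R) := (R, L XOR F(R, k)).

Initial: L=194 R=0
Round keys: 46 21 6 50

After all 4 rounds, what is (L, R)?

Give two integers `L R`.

Answer: 226 27

Derivation:
Round 1 (k=46): L=0 R=197
Round 2 (k=21): L=197 R=48
Round 3 (k=6): L=48 R=226
Round 4 (k=50): L=226 R=27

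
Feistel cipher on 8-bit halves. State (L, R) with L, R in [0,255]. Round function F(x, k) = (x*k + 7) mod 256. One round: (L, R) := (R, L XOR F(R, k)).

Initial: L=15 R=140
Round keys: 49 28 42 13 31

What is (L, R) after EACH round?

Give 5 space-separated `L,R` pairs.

Answer: 140,220 220,155 155,169 169,7 7,73

Derivation:
Round 1 (k=49): L=140 R=220
Round 2 (k=28): L=220 R=155
Round 3 (k=42): L=155 R=169
Round 4 (k=13): L=169 R=7
Round 5 (k=31): L=7 R=73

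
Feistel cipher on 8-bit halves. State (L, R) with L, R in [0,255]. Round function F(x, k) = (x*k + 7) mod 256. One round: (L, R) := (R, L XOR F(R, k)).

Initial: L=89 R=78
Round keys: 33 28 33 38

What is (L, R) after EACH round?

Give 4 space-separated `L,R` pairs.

Answer: 78,76 76,25 25,12 12,214

Derivation:
Round 1 (k=33): L=78 R=76
Round 2 (k=28): L=76 R=25
Round 3 (k=33): L=25 R=12
Round 4 (k=38): L=12 R=214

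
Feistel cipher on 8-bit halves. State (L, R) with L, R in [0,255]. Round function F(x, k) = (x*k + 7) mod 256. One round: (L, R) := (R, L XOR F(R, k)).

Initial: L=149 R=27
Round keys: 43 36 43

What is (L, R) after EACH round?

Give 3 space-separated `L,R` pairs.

Answer: 27,5 5,160 160,226

Derivation:
Round 1 (k=43): L=27 R=5
Round 2 (k=36): L=5 R=160
Round 3 (k=43): L=160 R=226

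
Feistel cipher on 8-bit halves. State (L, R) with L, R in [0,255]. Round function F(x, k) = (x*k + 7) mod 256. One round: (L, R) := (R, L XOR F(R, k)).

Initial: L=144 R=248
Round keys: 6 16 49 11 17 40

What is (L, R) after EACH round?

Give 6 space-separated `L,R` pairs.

Round 1 (k=6): L=248 R=71
Round 2 (k=16): L=71 R=143
Round 3 (k=49): L=143 R=33
Round 4 (k=11): L=33 R=253
Round 5 (k=17): L=253 R=245
Round 6 (k=40): L=245 R=178

Answer: 248,71 71,143 143,33 33,253 253,245 245,178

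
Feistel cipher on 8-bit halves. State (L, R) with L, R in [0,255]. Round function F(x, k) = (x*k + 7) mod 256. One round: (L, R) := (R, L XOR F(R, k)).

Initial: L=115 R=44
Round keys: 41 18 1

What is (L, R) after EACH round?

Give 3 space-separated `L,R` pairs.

Answer: 44,96 96,235 235,146

Derivation:
Round 1 (k=41): L=44 R=96
Round 2 (k=18): L=96 R=235
Round 3 (k=1): L=235 R=146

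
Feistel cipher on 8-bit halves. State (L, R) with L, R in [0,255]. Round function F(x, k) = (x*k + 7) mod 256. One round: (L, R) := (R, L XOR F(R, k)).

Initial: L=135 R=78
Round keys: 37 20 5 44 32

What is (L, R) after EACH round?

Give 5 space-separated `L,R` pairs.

Answer: 78,202 202,129 129,70 70,142 142,129

Derivation:
Round 1 (k=37): L=78 R=202
Round 2 (k=20): L=202 R=129
Round 3 (k=5): L=129 R=70
Round 4 (k=44): L=70 R=142
Round 5 (k=32): L=142 R=129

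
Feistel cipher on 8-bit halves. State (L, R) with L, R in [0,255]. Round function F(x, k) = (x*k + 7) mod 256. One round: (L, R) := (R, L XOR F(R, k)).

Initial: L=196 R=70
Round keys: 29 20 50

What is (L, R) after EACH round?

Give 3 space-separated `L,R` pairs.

Round 1 (k=29): L=70 R=49
Round 2 (k=20): L=49 R=157
Round 3 (k=50): L=157 R=128

Answer: 70,49 49,157 157,128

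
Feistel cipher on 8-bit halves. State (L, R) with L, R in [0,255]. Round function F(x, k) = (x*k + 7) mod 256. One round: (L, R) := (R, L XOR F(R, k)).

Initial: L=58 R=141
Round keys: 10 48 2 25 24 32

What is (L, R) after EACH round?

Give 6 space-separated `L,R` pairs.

Answer: 141,179 179,26 26,136 136,85 85,119 119,178

Derivation:
Round 1 (k=10): L=141 R=179
Round 2 (k=48): L=179 R=26
Round 3 (k=2): L=26 R=136
Round 4 (k=25): L=136 R=85
Round 5 (k=24): L=85 R=119
Round 6 (k=32): L=119 R=178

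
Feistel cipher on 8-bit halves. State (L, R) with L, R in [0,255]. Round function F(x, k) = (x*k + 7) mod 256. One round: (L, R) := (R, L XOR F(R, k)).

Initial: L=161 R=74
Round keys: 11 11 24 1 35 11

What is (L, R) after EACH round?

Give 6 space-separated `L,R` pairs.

Answer: 74,148 148,41 41,75 75,123 123,147 147,35

Derivation:
Round 1 (k=11): L=74 R=148
Round 2 (k=11): L=148 R=41
Round 3 (k=24): L=41 R=75
Round 4 (k=1): L=75 R=123
Round 5 (k=35): L=123 R=147
Round 6 (k=11): L=147 R=35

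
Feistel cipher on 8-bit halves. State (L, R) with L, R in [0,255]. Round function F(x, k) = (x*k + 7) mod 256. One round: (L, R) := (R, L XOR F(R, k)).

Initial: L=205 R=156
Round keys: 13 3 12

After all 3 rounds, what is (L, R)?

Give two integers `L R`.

Round 1 (k=13): L=156 R=62
Round 2 (k=3): L=62 R=93
Round 3 (k=12): L=93 R=93

Answer: 93 93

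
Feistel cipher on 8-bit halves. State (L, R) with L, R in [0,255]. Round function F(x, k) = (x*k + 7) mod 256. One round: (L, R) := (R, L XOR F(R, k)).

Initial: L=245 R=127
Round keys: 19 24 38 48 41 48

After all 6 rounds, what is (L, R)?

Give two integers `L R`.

Round 1 (k=19): L=127 R=129
Round 2 (k=24): L=129 R=96
Round 3 (k=38): L=96 R=198
Round 4 (k=48): L=198 R=71
Round 5 (k=41): L=71 R=160
Round 6 (k=48): L=160 R=64

Answer: 160 64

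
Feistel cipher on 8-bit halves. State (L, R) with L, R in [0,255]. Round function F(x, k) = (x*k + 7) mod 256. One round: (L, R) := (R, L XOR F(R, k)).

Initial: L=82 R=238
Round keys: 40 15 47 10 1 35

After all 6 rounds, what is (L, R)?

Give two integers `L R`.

Answer: 88 0

Derivation:
Round 1 (k=40): L=238 R=101
Round 2 (k=15): L=101 R=28
Round 3 (k=47): L=28 R=78
Round 4 (k=10): L=78 R=15
Round 5 (k=1): L=15 R=88
Round 6 (k=35): L=88 R=0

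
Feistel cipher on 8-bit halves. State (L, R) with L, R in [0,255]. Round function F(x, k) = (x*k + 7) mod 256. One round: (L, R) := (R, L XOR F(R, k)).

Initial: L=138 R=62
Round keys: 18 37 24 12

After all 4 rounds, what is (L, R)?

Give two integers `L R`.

Round 1 (k=18): L=62 R=233
Round 2 (k=37): L=233 R=138
Round 3 (k=24): L=138 R=30
Round 4 (k=12): L=30 R=229

Answer: 30 229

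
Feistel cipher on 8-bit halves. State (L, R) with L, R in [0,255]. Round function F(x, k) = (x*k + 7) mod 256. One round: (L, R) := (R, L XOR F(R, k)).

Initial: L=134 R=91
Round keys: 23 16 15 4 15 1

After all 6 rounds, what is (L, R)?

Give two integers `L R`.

Round 1 (k=23): L=91 R=178
Round 2 (k=16): L=178 R=124
Round 3 (k=15): L=124 R=249
Round 4 (k=4): L=249 R=151
Round 5 (k=15): L=151 R=25
Round 6 (k=1): L=25 R=183

Answer: 25 183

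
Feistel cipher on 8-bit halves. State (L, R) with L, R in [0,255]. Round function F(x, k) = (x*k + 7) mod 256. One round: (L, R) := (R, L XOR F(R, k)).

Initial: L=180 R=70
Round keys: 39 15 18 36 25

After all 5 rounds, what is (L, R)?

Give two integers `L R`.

Answer: 251 224

Derivation:
Round 1 (k=39): L=70 R=5
Round 2 (k=15): L=5 R=20
Round 3 (k=18): L=20 R=106
Round 4 (k=36): L=106 R=251
Round 5 (k=25): L=251 R=224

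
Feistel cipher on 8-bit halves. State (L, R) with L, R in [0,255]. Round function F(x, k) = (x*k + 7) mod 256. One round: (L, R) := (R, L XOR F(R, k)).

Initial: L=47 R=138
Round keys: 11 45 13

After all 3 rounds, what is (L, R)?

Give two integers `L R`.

Answer: 211 100

Derivation:
Round 1 (k=11): L=138 R=218
Round 2 (k=45): L=218 R=211
Round 3 (k=13): L=211 R=100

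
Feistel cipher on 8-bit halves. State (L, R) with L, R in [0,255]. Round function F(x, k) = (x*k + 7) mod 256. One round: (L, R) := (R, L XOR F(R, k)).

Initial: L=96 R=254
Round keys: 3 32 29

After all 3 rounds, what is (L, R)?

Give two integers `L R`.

Round 1 (k=3): L=254 R=97
Round 2 (k=32): L=97 R=217
Round 3 (k=29): L=217 R=253

Answer: 217 253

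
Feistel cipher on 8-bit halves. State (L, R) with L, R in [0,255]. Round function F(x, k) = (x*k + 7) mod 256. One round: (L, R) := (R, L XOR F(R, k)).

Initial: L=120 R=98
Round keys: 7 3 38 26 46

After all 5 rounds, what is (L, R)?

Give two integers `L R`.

Round 1 (k=7): L=98 R=205
Round 2 (k=3): L=205 R=12
Round 3 (k=38): L=12 R=2
Round 4 (k=26): L=2 R=55
Round 5 (k=46): L=55 R=235

Answer: 55 235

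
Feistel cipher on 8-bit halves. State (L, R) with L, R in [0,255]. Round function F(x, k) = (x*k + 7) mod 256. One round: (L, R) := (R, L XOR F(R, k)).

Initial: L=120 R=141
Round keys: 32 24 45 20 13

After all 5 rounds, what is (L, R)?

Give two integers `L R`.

Answer: 61 190

Derivation:
Round 1 (k=32): L=141 R=223
Round 2 (k=24): L=223 R=98
Round 3 (k=45): L=98 R=158
Round 4 (k=20): L=158 R=61
Round 5 (k=13): L=61 R=190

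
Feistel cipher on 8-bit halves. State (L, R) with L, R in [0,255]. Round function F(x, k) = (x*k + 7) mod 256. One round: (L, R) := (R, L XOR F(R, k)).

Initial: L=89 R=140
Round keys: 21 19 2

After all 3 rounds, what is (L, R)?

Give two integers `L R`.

Round 1 (k=21): L=140 R=218
Round 2 (k=19): L=218 R=185
Round 3 (k=2): L=185 R=163

Answer: 185 163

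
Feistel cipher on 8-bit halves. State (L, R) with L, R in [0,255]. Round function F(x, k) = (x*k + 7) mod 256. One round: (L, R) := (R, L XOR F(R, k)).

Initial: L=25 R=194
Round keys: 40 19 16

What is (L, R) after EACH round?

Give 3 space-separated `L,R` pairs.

Round 1 (k=40): L=194 R=78
Round 2 (k=19): L=78 R=19
Round 3 (k=16): L=19 R=121

Answer: 194,78 78,19 19,121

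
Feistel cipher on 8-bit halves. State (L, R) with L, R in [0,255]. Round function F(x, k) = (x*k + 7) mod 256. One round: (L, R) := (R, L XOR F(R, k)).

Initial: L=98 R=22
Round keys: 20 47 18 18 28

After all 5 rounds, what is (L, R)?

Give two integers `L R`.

Answer: 167 73

Derivation:
Round 1 (k=20): L=22 R=221
Round 2 (k=47): L=221 R=140
Round 3 (k=18): L=140 R=2
Round 4 (k=18): L=2 R=167
Round 5 (k=28): L=167 R=73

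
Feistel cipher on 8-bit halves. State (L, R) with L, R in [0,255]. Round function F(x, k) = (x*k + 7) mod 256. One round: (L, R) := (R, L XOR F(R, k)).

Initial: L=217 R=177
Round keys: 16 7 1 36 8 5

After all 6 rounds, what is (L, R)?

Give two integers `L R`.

Round 1 (k=16): L=177 R=206
Round 2 (k=7): L=206 R=24
Round 3 (k=1): L=24 R=209
Round 4 (k=36): L=209 R=115
Round 5 (k=8): L=115 R=78
Round 6 (k=5): L=78 R=254

Answer: 78 254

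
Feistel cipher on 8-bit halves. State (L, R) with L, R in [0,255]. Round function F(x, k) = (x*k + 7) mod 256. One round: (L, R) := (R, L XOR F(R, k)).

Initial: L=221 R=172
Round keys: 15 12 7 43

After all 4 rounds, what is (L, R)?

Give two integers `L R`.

Round 1 (k=15): L=172 R=198
Round 2 (k=12): L=198 R=227
Round 3 (k=7): L=227 R=250
Round 4 (k=43): L=250 R=230

Answer: 250 230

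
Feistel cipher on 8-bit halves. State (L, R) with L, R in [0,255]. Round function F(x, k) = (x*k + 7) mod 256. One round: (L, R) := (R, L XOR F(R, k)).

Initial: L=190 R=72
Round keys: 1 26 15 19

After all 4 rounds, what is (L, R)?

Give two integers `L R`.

Answer: 63 125

Derivation:
Round 1 (k=1): L=72 R=241
Round 2 (k=26): L=241 R=201
Round 3 (k=15): L=201 R=63
Round 4 (k=19): L=63 R=125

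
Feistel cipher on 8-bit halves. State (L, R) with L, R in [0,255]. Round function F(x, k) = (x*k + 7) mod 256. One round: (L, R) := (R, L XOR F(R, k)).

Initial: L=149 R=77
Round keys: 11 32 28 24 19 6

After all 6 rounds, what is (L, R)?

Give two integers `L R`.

Round 1 (k=11): L=77 R=195
Round 2 (k=32): L=195 R=42
Round 3 (k=28): L=42 R=92
Round 4 (k=24): L=92 R=141
Round 5 (k=19): L=141 R=34
Round 6 (k=6): L=34 R=94

Answer: 34 94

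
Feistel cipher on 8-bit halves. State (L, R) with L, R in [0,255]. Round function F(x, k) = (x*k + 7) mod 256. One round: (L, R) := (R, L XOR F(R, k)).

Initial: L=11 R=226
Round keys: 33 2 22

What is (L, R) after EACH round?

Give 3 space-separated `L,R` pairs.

Round 1 (k=33): L=226 R=34
Round 2 (k=2): L=34 R=169
Round 3 (k=22): L=169 R=175

Answer: 226,34 34,169 169,175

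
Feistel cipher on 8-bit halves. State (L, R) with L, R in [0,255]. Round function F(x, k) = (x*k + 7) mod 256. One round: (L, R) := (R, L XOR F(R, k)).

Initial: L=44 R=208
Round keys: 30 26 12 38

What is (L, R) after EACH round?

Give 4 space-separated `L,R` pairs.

Round 1 (k=30): L=208 R=75
Round 2 (k=26): L=75 R=117
Round 3 (k=12): L=117 R=200
Round 4 (k=38): L=200 R=194

Answer: 208,75 75,117 117,200 200,194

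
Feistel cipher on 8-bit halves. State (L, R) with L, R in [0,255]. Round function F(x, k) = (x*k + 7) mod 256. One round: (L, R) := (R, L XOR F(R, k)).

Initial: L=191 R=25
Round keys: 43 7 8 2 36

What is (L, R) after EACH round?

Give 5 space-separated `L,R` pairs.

Answer: 25,133 133,179 179,26 26,136 136,61

Derivation:
Round 1 (k=43): L=25 R=133
Round 2 (k=7): L=133 R=179
Round 3 (k=8): L=179 R=26
Round 4 (k=2): L=26 R=136
Round 5 (k=36): L=136 R=61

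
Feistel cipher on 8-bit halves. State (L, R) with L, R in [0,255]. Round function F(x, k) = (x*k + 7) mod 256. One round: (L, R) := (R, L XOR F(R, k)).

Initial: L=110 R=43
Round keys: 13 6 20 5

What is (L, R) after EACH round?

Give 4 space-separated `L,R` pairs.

Answer: 43,88 88,60 60,239 239,142

Derivation:
Round 1 (k=13): L=43 R=88
Round 2 (k=6): L=88 R=60
Round 3 (k=20): L=60 R=239
Round 4 (k=5): L=239 R=142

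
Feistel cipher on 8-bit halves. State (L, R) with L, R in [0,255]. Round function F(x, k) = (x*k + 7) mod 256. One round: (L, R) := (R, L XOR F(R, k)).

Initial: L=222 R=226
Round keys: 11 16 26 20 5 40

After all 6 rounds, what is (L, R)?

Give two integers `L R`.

Round 1 (k=11): L=226 R=99
Round 2 (k=16): L=99 R=213
Round 3 (k=26): L=213 R=202
Round 4 (k=20): L=202 R=26
Round 5 (k=5): L=26 R=67
Round 6 (k=40): L=67 R=101

Answer: 67 101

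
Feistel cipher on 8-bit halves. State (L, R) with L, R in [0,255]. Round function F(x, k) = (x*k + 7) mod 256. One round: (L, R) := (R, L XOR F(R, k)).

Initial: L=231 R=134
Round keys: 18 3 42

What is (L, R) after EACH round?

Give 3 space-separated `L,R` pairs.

Answer: 134,148 148,69 69,205

Derivation:
Round 1 (k=18): L=134 R=148
Round 2 (k=3): L=148 R=69
Round 3 (k=42): L=69 R=205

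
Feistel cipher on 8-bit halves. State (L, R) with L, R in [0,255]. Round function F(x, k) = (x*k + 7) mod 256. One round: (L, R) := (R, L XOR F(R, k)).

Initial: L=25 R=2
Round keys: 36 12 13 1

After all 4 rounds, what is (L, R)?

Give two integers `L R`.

Answer: 230 224

Derivation:
Round 1 (k=36): L=2 R=86
Round 2 (k=12): L=86 R=13
Round 3 (k=13): L=13 R=230
Round 4 (k=1): L=230 R=224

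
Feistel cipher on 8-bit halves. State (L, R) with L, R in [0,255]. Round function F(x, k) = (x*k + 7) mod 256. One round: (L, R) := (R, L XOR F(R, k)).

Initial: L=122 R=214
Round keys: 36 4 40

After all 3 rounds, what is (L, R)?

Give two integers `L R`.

Answer: 77 106

Derivation:
Round 1 (k=36): L=214 R=101
Round 2 (k=4): L=101 R=77
Round 3 (k=40): L=77 R=106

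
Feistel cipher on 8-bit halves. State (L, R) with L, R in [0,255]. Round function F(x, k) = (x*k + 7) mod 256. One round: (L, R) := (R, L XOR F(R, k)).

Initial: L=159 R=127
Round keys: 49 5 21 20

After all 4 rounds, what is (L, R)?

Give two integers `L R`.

Answer: 167 152

Derivation:
Round 1 (k=49): L=127 R=201
Round 2 (k=5): L=201 R=139
Round 3 (k=21): L=139 R=167
Round 4 (k=20): L=167 R=152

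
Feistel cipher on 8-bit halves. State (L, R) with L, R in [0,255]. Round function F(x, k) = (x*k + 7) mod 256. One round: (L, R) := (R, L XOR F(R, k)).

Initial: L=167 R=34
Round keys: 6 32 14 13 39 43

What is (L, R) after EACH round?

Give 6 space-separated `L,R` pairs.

Answer: 34,116 116,165 165,121 121,137 137,159 159,53

Derivation:
Round 1 (k=6): L=34 R=116
Round 2 (k=32): L=116 R=165
Round 3 (k=14): L=165 R=121
Round 4 (k=13): L=121 R=137
Round 5 (k=39): L=137 R=159
Round 6 (k=43): L=159 R=53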